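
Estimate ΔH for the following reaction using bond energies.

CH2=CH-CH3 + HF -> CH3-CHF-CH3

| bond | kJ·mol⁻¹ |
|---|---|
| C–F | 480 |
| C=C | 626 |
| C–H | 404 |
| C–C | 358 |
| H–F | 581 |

Bonds broken (reactants):
  C–C: 1 × 358 = 358
  C–H: 6 × 404 = 2424
  C=C: 1 × 626 = 626
  H–F: 1 × 581 = 581
  Σ(broken) = 3989 kJ
Bonds formed (products):
  C–C: 2 × 358 = 716
  C–F: 1 × 480 = 480
  C–H: 7 × 404 = 2828
  Σ(formed) = 4024 kJ
ΔH = Σ(broken) − Σ(formed) = 3989 − 4024 = −35 kJ

ΔH ≈ −35 kJ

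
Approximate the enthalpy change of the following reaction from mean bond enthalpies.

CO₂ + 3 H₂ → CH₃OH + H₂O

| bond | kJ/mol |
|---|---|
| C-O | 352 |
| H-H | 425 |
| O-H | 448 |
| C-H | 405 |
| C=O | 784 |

Bonds broken (reactants):
  C=O: 2 × 784 = 1568
  H-H: 3 × 425 = 1275
  Σ(broken) = 2843 kJ
Bonds formed (products):
  C-H: 3 × 405 = 1215
  C-O: 1 × 352 = 352
  O-H: 3 × 448 = 1344
  Σ(formed) = 2911 kJ
ΔH = Σ(broken) − Σ(formed) = 2843 − 2911 = −68 kJ

ΔH ≈ −68 kJ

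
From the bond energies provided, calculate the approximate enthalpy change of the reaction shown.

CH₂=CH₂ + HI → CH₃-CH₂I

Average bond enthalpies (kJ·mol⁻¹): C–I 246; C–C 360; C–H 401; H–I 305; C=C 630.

Bonds broken (reactants):
  C–H: 4 × 401 = 1604
  C=C: 1 × 630 = 630
  H–I: 1 × 305 = 305
  Σ(broken) = 2539 kJ
Bonds formed (products):
  C–C: 1 × 360 = 360
  C–H: 5 × 401 = 2005
  C–I: 1 × 246 = 246
  Σ(formed) = 2611 kJ
ΔH = Σ(broken) − Σ(formed) = 2539 − 2611 = −72 kJ

ΔH ≈ −72 kJ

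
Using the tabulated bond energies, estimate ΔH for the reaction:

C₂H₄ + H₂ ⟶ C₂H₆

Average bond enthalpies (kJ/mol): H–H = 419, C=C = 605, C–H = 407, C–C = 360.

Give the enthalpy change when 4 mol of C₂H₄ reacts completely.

Bonds broken (reactants):
  C–H: 4 × 407 = 1628
  C=C: 1 × 605 = 605
  H–H: 1 × 419 = 419
  Σ(broken) = 2652 kJ
Bonds formed (products):
  C–C: 1 × 360 = 360
  C–H: 6 × 407 = 2442
  Σ(formed) = 2802 kJ
ΔH = Σ(broken) − Σ(formed) = 2652 − 2802 = −150 kJ
For 4× the reaction as written: 4 × (−150) = −600 kJ

ΔH = −600 kJ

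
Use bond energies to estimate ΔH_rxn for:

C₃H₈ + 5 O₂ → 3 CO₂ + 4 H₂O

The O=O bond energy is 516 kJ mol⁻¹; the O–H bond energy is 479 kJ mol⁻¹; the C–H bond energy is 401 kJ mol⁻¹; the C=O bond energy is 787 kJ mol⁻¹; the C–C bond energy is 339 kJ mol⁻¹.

Bonds broken (reactants):
  C–C: 2 × 339 = 678
  C–H: 8 × 401 = 3208
  O=O: 5 × 516 = 2580
  Σ(broken) = 6466 kJ
Bonds formed (products):
  C=O: 6 × 787 = 4722
  O–H: 8 × 479 = 3832
  Σ(formed) = 8554 kJ
ΔH = Σ(broken) − Σ(formed) = 6466 − 8554 = −2088 kJ

ΔH ≈ −2088 kJ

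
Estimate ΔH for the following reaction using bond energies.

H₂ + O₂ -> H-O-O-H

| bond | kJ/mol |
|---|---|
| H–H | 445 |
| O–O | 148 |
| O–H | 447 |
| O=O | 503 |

ΔH ≈ −94 kJ

Bonds broken (reactants):
  H–H: 1 × 445 = 445
  O=O: 1 × 503 = 503
  Σ(broken) = 948 kJ
Bonds formed (products):
  O–H: 2 × 447 = 894
  O–O: 1 × 148 = 148
  Σ(formed) = 1042 kJ
ΔH = Σ(broken) − Σ(formed) = 948 − 1042 = −94 kJ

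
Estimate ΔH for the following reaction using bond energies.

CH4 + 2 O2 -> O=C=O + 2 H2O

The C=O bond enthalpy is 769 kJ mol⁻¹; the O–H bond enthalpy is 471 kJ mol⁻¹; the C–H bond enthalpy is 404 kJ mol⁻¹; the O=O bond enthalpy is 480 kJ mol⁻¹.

Bonds broken (reactants):
  C–H: 4 × 404 = 1616
  O=O: 2 × 480 = 960
  Σ(broken) = 2576 kJ
Bonds formed (products):
  C=O: 2 × 769 = 1538
  O–H: 4 × 471 = 1884
  Σ(formed) = 3422 kJ
ΔH = Σ(broken) − Σ(formed) = 2576 − 3422 = −846 kJ

ΔH ≈ −846 kJ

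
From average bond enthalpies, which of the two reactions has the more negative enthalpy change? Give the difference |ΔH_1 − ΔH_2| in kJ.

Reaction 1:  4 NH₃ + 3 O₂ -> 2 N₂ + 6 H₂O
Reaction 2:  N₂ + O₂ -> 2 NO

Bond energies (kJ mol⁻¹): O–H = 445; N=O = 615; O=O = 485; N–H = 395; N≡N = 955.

Reaction 1, by 1265 kJ

Reaction 1:
  Bonds broken (reactants):
    N–H: 12 × 395 = 4740
    O=O: 3 × 485 = 1455
    Σ(broken) = 6195 kJ
  Bonds formed (products):
    N≡N: 2 × 955 = 1910
    O–H: 12 × 445 = 5340
    Σ(formed) = 7250 kJ
  ΔH_1 = 6195 − 7250 = −1055 kJ
Reaction 2:
  Bonds broken (reactants):
    N≡N: 1 × 955 = 955
    O=O: 1 × 485 = 485
    Σ(broken) = 1440 kJ
  Bonds formed (products):
    N=O: 2 × 615 = 1230
    Σ(formed) = 1230 kJ
  ΔH_2 = 1440 − 1230 = +210 kJ
ΔH_1 − ΔH_2 = −1265 kJ, so reaction 1 has the more negative ΔH; |ΔH_1 − ΔH_2| = 1265 kJ.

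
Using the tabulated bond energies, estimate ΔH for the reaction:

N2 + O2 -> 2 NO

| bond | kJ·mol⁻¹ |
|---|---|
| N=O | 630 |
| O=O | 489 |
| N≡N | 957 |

Bonds broken (reactants):
  N≡N: 1 × 957 = 957
  O=O: 1 × 489 = 489
  Σ(broken) = 1446 kJ
Bonds formed (products):
  N=O: 2 × 630 = 1260
  Σ(formed) = 1260 kJ
ΔH = Σ(broken) − Σ(formed) = 1446 − 1260 = +186 kJ

ΔH ≈ +186 kJ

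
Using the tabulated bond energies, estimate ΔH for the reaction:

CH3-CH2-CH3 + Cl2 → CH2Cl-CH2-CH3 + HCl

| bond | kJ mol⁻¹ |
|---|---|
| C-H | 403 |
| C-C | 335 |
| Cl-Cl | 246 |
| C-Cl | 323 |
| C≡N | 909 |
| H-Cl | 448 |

ΔH ≈ −122 kJ

Bonds broken (reactants):
  C-C: 2 × 335 = 670
  C-H: 8 × 403 = 3224
  Cl-Cl: 1 × 246 = 246
  Σ(broken) = 4140 kJ
Bonds formed (products):
  C-C: 2 × 335 = 670
  C-Cl: 1 × 323 = 323
  C-H: 7 × 403 = 2821
  H-Cl: 1 × 448 = 448
  Σ(formed) = 4262 kJ
ΔH = Σ(broken) − Σ(formed) = 4140 − 4262 = −122 kJ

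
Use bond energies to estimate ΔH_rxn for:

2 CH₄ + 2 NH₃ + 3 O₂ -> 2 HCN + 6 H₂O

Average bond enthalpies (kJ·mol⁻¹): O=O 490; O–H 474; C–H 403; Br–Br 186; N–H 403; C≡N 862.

ΔH ≈ −1106 kJ

Bonds broken (reactants):
  C–H: 8 × 403 = 3224
  N–H: 6 × 403 = 2418
  O=O: 3 × 490 = 1470
  Σ(broken) = 7112 kJ
Bonds formed (products):
  C≡N: 2 × 862 = 1724
  C–H: 2 × 403 = 806
  O–H: 12 × 474 = 5688
  Σ(formed) = 8218 kJ
ΔH = Σ(broken) − Σ(formed) = 7112 − 8218 = −1106 kJ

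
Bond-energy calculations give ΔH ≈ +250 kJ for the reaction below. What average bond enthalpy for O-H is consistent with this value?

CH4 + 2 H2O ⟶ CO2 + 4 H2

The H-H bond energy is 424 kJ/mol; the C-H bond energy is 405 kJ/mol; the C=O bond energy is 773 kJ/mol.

D(O-H) ≈ 468 kJ/mol

Let D be the O-H bond energy.
Σ(broken) = 4×405 + 4×D = 1620 + 4D
Σ(formed) = 2×773 + 4×424 = 3242
ΔH = Σ(broken) − Σ(formed) = (1620 + 4D) − (3242) = −1622 + 4D
Setting this equal to +250 kJ gives 4D = 1872, so D = 468 kJ/mol.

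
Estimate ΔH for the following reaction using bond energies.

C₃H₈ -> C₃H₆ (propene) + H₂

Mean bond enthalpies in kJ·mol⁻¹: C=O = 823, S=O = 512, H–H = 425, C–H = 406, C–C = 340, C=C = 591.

Bonds broken (reactants):
  C–C: 2 × 340 = 680
  C–H: 8 × 406 = 3248
  Σ(broken) = 3928 kJ
Bonds formed (products):
  C–C: 1 × 340 = 340
  C–H: 6 × 406 = 2436
  C=C: 1 × 591 = 591
  H–H: 1 × 425 = 425
  Σ(formed) = 3792 kJ
ΔH = Σ(broken) − Σ(formed) = 3928 − 3792 = +136 kJ

ΔH ≈ +136 kJ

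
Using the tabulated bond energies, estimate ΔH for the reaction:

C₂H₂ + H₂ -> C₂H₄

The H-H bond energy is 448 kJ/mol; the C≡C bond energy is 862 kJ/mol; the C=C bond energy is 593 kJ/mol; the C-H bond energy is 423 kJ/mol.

ΔH ≈ −129 kJ

Bonds broken (reactants):
  C≡C: 1 × 862 = 862
  C-H: 2 × 423 = 846
  H-H: 1 × 448 = 448
  Σ(broken) = 2156 kJ
Bonds formed (products):
  C-H: 4 × 423 = 1692
  C=C: 1 × 593 = 593
  Σ(formed) = 2285 kJ
ΔH = Σ(broken) − Σ(formed) = 2156 − 2285 = −129 kJ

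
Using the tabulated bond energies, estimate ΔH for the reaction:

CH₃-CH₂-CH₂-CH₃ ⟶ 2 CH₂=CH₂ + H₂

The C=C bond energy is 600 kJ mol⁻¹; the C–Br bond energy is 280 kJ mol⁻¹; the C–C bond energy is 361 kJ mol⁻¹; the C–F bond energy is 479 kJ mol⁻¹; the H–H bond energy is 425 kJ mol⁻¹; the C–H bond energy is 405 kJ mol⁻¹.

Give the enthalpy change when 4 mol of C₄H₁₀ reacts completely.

ΔH = +1072 kJ

Bonds broken (reactants):
  C–C: 3 × 361 = 1083
  C–H: 10 × 405 = 4050
  Σ(broken) = 5133 kJ
Bonds formed (products):
  C–H: 8 × 405 = 3240
  C=C: 2 × 600 = 1200
  H–H: 1 × 425 = 425
  Σ(formed) = 4865 kJ
ΔH = Σ(broken) − Σ(formed) = 5133 − 4865 = +268 kJ
For 4× the reaction as written: 4 × (+268) = +1072 kJ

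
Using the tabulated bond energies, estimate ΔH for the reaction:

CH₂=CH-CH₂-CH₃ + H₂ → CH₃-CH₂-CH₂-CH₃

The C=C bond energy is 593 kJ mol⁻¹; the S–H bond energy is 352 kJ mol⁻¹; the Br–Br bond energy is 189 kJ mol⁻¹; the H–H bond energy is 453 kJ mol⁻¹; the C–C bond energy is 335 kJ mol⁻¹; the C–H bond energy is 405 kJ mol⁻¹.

ΔH ≈ −99 kJ

Bonds broken (reactants):
  C–C: 2 × 335 = 670
  C–H: 8 × 405 = 3240
  C=C: 1 × 593 = 593
  H–H: 1 × 453 = 453
  Σ(broken) = 4956 kJ
Bonds formed (products):
  C–C: 3 × 335 = 1005
  C–H: 10 × 405 = 4050
  Σ(formed) = 5055 kJ
ΔH = Σ(broken) − Σ(formed) = 4956 − 5055 = −99 kJ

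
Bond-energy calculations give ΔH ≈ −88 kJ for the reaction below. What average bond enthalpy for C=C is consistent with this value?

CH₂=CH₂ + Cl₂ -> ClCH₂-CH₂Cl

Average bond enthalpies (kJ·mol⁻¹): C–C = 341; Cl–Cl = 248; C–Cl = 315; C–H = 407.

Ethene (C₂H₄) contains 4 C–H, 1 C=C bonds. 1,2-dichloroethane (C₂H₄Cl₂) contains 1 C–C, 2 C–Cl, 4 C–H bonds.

D(C=C) ≈ 635 kJ/mol

Let D be the C=C bond energy.
Σ(broken) = 4×407 + 1×D + 1×248 = 1876 + D
Σ(formed) = 1×341 + 2×315 + 4×407 = 2599
ΔH = Σ(broken) − Σ(formed) = (1876 + D) − (2599) = −723 + D
Setting this equal to −88 kJ gives D = 635 kJ/mol.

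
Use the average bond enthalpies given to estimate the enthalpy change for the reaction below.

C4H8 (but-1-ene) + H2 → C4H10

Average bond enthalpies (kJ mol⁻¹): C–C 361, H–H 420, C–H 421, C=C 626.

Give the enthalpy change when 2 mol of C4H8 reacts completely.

ΔH = −314 kJ

Bonds broken (reactants):
  C–C: 2 × 361 = 722
  C–H: 8 × 421 = 3368
  C=C: 1 × 626 = 626
  H–H: 1 × 420 = 420
  Σ(broken) = 5136 kJ
Bonds formed (products):
  C–C: 3 × 361 = 1083
  C–H: 10 × 421 = 4210
  Σ(formed) = 5293 kJ
ΔH = Σ(broken) − Σ(formed) = 5136 − 5293 = −157 kJ
For 2× the reaction as written: 2 × (−157) = −314 kJ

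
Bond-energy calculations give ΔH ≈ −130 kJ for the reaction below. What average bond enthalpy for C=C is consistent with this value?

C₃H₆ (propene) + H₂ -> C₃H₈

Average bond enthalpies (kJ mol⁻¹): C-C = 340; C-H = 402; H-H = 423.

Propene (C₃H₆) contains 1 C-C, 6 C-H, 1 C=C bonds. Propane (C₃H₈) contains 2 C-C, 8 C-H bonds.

D(C=C) ≈ 591 kJ/mol

Let D be the C=C bond energy.
Σ(broken) = 1×340 + 6×402 + 1×D + 1×423 = 3175 + D
Σ(formed) = 2×340 + 8×402 = 3896
ΔH = Σ(broken) − Σ(formed) = (3175 + D) − (3896) = −721 + D
Setting this equal to −130 kJ gives D = 591 kJ/mol.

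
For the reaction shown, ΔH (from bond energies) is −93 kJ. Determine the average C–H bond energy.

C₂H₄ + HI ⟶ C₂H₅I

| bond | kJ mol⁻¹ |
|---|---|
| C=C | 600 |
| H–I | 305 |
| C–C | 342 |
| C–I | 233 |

Let D be the C–H bond energy.
Σ(broken) = 4×D + 1×600 + 1×305 = 905 + 4D
Σ(formed) = 1×342 + 5×D + 1×233 = 575 + 5D
ΔH = Σ(broken) − Σ(formed) = (905 + 4D) − (575 + 5D) = +330 − D
Setting this equal to −93 kJ gives D = 423 kJ/mol.

D(C–H) ≈ 423 kJ/mol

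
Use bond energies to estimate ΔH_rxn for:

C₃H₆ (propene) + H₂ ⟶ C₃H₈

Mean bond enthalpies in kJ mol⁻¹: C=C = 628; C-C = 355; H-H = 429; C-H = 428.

ΔH ≈ −154 kJ

Bonds broken (reactants):
  C-C: 1 × 355 = 355
  C-H: 6 × 428 = 2568
  C=C: 1 × 628 = 628
  H-H: 1 × 429 = 429
  Σ(broken) = 3980 kJ
Bonds formed (products):
  C-C: 2 × 355 = 710
  C-H: 8 × 428 = 3424
  Σ(formed) = 4134 kJ
ΔH = Σ(broken) − Σ(formed) = 3980 − 4134 = −154 kJ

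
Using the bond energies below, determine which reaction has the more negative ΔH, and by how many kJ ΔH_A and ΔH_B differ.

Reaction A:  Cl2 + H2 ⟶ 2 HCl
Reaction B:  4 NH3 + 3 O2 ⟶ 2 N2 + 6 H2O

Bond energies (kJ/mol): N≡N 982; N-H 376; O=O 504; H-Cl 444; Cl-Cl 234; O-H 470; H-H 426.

Reaction B, by 1352 kJ

Reaction A:
  Bonds broken (reactants):
    Cl-Cl: 1 × 234 = 234
    H-H: 1 × 426 = 426
    Σ(broken) = 660 kJ
  Bonds formed (products):
    H-Cl: 2 × 444 = 888
    Σ(formed) = 888 kJ
  ΔH_A = 660 − 888 = −228 kJ
Reaction B:
  Bonds broken (reactants):
    N-H: 12 × 376 = 4512
    O=O: 3 × 504 = 1512
    Σ(broken) = 6024 kJ
  Bonds formed (products):
    N≡N: 2 × 982 = 1964
    O-H: 12 × 470 = 5640
    Σ(formed) = 7604 kJ
  ΔH_B = 6024 − 7604 = −1580 kJ
ΔH_A − ΔH_B = +1352 kJ, so reaction B has the more negative ΔH; |ΔH_A − ΔH_B| = 1352 kJ.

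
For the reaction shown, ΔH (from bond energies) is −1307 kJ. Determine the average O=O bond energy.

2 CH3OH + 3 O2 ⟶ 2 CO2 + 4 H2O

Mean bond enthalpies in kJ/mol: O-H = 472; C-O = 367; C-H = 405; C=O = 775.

D(O=O) ≈ 487 kJ/mol

Let D be the O=O bond energy.
Σ(broken) = 6×405 + 2×367 + 2×472 + 3×D = 4108 + 3D
Σ(formed) = 4×775 + 8×472 = 6876
ΔH = Σ(broken) − Σ(formed) = (4108 + 3D) − (6876) = −2768 + 3D
Setting this equal to −1307 kJ gives 3D = 1461, so D = 487 kJ/mol.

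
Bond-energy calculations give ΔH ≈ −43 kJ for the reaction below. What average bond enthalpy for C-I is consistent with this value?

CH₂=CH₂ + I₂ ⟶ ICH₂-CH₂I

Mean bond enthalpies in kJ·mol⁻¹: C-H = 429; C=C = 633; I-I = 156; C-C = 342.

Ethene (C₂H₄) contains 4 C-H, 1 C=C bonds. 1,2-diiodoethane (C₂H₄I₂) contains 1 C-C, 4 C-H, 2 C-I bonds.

D(C-I) ≈ 245 kJ/mol

Let D be the C-I bond energy.
Σ(broken) = 4×429 + 1×633 + 1×156 = 2505
Σ(formed) = 1×342 + 4×429 + 2×D = 2058 + 2D
ΔH = Σ(broken) − Σ(formed) = (2505) − (2058 + 2D) = +447 − 2D
Setting this equal to −43 kJ gives 2D = 490, so D = 245 kJ/mol.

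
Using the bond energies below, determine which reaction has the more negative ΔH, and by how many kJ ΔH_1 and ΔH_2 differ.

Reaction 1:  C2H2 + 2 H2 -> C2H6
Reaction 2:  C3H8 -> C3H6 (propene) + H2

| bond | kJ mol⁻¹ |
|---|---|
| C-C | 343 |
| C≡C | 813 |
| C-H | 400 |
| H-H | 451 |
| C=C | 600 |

Reaction 1, by 320 kJ

Reaction 1:
  Bonds broken (reactants):
    C≡C: 1 × 813 = 813
    C-H: 2 × 400 = 800
    H-H: 2 × 451 = 902
    Σ(broken) = 2515 kJ
  Bonds formed (products):
    C-C: 1 × 343 = 343
    C-H: 6 × 400 = 2400
    Σ(formed) = 2743 kJ
  ΔH_1 = 2515 − 2743 = −228 kJ
Reaction 2:
  Bonds broken (reactants):
    C-C: 2 × 343 = 686
    C-H: 8 × 400 = 3200
    Σ(broken) = 3886 kJ
  Bonds formed (products):
    C-C: 1 × 343 = 343
    C-H: 6 × 400 = 2400
    C=C: 1 × 600 = 600
    H-H: 1 × 451 = 451
    Σ(formed) = 3794 kJ
  ΔH_2 = 3886 − 3794 = +92 kJ
ΔH_1 − ΔH_2 = −320 kJ, so reaction 1 has the more negative ΔH; |ΔH_1 − ΔH_2| = 320 kJ.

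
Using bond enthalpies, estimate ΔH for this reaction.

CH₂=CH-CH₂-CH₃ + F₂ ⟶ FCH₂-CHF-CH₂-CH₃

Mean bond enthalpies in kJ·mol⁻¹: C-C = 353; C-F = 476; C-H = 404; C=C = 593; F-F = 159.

Bonds broken (reactants):
  C-C: 2 × 353 = 706
  C-H: 8 × 404 = 3232
  C=C: 1 × 593 = 593
  F-F: 1 × 159 = 159
  Σ(broken) = 4690 kJ
Bonds formed (products):
  C-C: 3 × 353 = 1059
  C-F: 2 × 476 = 952
  C-H: 8 × 404 = 3232
  Σ(formed) = 5243 kJ
ΔH = Σ(broken) − Σ(formed) = 4690 − 5243 = −553 kJ

ΔH ≈ −553 kJ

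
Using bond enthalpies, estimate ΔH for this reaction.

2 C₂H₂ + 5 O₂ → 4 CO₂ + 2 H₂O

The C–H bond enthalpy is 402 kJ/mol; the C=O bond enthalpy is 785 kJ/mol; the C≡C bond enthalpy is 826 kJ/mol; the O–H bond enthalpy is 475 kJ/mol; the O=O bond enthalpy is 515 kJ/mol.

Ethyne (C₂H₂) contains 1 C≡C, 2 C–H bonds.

ΔH ≈ −2345 kJ

Bonds broken (reactants):
  C≡C: 2 × 826 = 1652
  C–H: 4 × 402 = 1608
  O=O: 5 × 515 = 2575
  Σ(broken) = 5835 kJ
Bonds formed (products):
  C=O: 8 × 785 = 6280
  O–H: 4 × 475 = 1900
  Σ(formed) = 8180 kJ
ΔH = Σ(broken) − Σ(formed) = 5835 − 8180 = −2345 kJ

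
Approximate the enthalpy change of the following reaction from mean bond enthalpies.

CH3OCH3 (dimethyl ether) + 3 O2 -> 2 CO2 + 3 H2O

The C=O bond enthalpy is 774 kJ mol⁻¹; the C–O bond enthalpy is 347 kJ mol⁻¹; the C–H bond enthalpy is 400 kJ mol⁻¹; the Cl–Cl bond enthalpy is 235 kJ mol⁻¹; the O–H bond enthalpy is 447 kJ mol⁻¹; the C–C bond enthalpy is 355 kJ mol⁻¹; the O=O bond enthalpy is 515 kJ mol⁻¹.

Bonds broken (reactants):
  C–H: 6 × 400 = 2400
  C–O: 2 × 347 = 694
  O=O: 3 × 515 = 1545
  Σ(broken) = 4639 kJ
Bonds formed (products):
  C=O: 4 × 774 = 3096
  O–H: 6 × 447 = 2682
  Σ(formed) = 5778 kJ
ΔH = Σ(broken) − Σ(formed) = 4639 − 5778 = −1139 kJ

ΔH ≈ −1139 kJ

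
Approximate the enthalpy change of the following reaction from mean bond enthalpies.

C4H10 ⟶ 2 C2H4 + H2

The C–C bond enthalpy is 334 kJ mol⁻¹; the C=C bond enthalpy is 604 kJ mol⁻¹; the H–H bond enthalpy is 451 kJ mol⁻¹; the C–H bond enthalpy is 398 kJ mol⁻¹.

Bonds broken (reactants):
  C–C: 3 × 334 = 1002
  C–H: 10 × 398 = 3980
  Σ(broken) = 4982 kJ
Bonds formed (products):
  C–H: 8 × 398 = 3184
  C=C: 2 × 604 = 1208
  H–H: 1 × 451 = 451
  Σ(formed) = 4843 kJ
ΔH = Σ(broken) − Σ(formed) = 4982 − 4843 = +139 kJ

ΔH ≈ +139 kJ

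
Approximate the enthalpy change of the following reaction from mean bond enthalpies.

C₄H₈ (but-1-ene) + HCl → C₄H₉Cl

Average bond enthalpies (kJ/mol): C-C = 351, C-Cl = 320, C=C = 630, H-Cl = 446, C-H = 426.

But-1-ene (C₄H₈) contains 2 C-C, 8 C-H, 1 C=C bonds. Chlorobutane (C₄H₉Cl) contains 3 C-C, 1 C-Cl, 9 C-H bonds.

Bonds broken (reactants):
  C-C: 2 × 351 = 702
  C-H: 8 × 426 = 3408
  C=C: 1 × 630 = 630
  H-Cl: 1 × 446 = 446
  Σ(broken) = 5186 kJ
Bonds formed (products):
  C-C: 3 × 351 = 1053
  C-Cl: 1 × 320 = 320
  C-H: 9 × 426 = 3834
  Σ(formed) = 5207 kJ
ΔH = Σ(broken) − Σ(formed) = 5186 − 5207 = −21 kJ

ΔH ≈ −21 kJ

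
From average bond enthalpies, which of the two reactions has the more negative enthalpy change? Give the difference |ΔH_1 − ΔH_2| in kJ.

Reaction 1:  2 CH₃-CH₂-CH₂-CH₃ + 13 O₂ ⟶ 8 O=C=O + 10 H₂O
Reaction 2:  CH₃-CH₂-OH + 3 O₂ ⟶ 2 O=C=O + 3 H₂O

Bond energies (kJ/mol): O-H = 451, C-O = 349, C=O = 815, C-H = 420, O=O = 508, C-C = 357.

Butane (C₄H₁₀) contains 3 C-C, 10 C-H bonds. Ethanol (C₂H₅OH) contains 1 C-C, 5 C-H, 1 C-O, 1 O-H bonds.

Reaction 1, by 3729 kJ

Reaction 1:
  Bonds broken (reactants):
    C-C: 6 × 357 = 2142
    C-H: 20 × 420 = 8400
    O=O: 13 × 508 = 6604
    Σ(broken) = 17146 kJ
  Bonds formed (products):
    C=O: 16 × 815 = 13040
    O-H: 20 × 451 = 9020
    Σ(formed) = 22060 kJ
  ΔH_1 = 17146 − 22060 = −4914 kJ
Reaction 2:
  Bonds broken (reactants):
    C-C: 1 × 357 = 357
    C-H: 5 × 420 = 2100
    C-O: 1 × 349 = 349
    O-H: 1 × 451 = 451
    O=O: 3 × 508 = 1524
    Σ(broken) = 4781 kJ
  Bonds formed (products):
    C=O: 4 × 815 = 3260
    O-H: 6 × 451 = 2706
    Σ(formed) = 5966 kJ
  ΔH_2 = 4781 − 5966 = −1185 kJ
ΔH_1 − ΔH_2 = −3729 kJ, so reaction 1 has the more negative ΔH; |ΔH_1 − ΔH_2| = 3729 kJ.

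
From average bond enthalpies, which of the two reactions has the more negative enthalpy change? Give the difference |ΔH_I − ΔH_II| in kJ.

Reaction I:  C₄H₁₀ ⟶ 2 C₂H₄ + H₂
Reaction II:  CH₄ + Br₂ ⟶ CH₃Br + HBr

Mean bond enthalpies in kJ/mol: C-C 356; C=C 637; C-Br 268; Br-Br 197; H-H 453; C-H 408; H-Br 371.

Reaction II, by 191 kJ

Reaction I:
  Bonds broken (reactants):
    C-C: 3 × 356 = 1068
    C-H: 10 × 408 = 4080
    Σ(broken) = 5148 kJ
  Bonds formed (products):
    C-H: 8 × 408 = 3264
    C=C: 2 × 637 = 1274
    H-H: 1 × 453 = 453
    Σ(formed) = 4991 kJ
  ΔH_I = 5148 − 4991 = +157 kJ
Reaction II:
  Bonds broken (reactants):
    Br-Br: 1 × 197 = 197
    C-H: 4 × 408 = 1632
    Σ(broken) = 1829 kJ
  Bonds formed (products):
    C-Br: 1 × 268 = 268
    C-H: 3 × 408 = 1224
    H-Br: 1 × 371 = 371
    Σ(formed) = 1863 kJ
  ΔH_II = 1829 − 1863 = −34 kJ
ΔH_I − ΔH_II = +191 kJ, so reaction II has the more negative ΔH; |ΔH_I − ΔH_II| = 191 kJ.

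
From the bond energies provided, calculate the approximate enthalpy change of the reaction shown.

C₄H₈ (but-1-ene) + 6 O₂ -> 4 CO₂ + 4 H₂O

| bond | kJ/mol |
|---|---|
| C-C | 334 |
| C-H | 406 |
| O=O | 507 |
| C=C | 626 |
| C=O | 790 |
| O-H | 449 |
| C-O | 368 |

ΔH ≈ −2328 kJ

Bonds broken (reactants):
  C-C: 2 × 334 = 668
  C-H: 8 × 406 = 3248
  C=C: 1 × 626 = 626
  O=O: 6 × 507 = 3042
  Σ(broken) = 7584 kJ
Bonds formed (products):
  C=O: 8 × 790 = 6320
  O-H: 8 × 449 = 3592
  Σ(formed) = 9912 kJ
ΔH = Σ(broken) − Σ(formed) = 7584 − 9912 = −2328 kJ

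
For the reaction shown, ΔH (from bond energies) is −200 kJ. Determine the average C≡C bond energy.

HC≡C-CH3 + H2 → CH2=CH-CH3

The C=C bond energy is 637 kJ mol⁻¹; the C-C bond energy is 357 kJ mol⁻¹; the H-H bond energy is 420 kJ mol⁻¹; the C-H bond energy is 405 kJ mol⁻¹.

D(C≡C) ≈ 827 kJ/mol

Let D be the C≡C bond energy.
Σ(broken) = 1×D + 1×357 + 4×405 + 1×420 = 2397 + D
Σ(formed) = 1×357 + 6×405 + 1×637 = 3424
ΔH = Σ(broken) − Σ(formed) = (2397 + D) − (3424) = −1027 + D
Setting this equal to −200 kJ gives D = 827 kJ/mol.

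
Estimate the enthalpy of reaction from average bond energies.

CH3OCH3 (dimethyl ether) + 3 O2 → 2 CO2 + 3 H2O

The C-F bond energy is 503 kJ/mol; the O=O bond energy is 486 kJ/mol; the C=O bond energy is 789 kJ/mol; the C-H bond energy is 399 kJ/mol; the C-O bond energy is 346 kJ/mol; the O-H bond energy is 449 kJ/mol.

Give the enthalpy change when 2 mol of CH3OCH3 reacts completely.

Bonds broken (reactants):
  C-H: 6 × 399 = 2394
  C-O: 2 × 346 = 692
  O=O: 3 × 486 = 1458
  Σ(broken) = 4544 kJ
Bonds formed (products):
  C=O: 4 × 789 = 3156
  O-H: 6 × 449 = 2694
  Σ(formed) = 5850 kJ
ΔH = Σ(broken) − Σ(formed) = 4544 − 5850 = −1306 kJ
For 2× the reaction as written: 2 × (−1306) = −2612 kJ

ΔH = −2612 kJ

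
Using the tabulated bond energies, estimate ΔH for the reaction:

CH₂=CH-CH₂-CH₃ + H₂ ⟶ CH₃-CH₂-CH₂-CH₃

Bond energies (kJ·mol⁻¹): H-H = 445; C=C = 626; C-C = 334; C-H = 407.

Bonds broken (reactants):
  C-C: 2 × 334 = 668
  C-H: 8 × 407 = 3256
  C=C: 1 × 626 = 626
  H-H: 1 × 445 = 445
  Σ(broken) = 4995 kJ
Bonds formed (products):
  C-C: 3 × 334 = 1002
  C-H: 10 × 407 = 4070
  Σ(formed) = 5072 kJ
ΔH = Σ(broken) − Σ(formed) = 4995 − 5072 = −77 kJ

ΔH ≈ −77 kJ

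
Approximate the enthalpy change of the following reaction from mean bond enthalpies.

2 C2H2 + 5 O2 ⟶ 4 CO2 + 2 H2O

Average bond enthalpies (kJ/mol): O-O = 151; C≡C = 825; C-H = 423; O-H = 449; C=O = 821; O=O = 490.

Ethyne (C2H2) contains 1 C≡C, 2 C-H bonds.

ΔH ≈ −2572 kJ

Bonds broken (reactants):
  C≡C: 2 × 825 = 1650
  C-H: 4 × 423 = 1692
  O=O: 5 × 490 = 2450
  Σ(broken) = 5792 kJ
Bonds formed (products):
  C=O: 8 × 821 = 6568
  O-H: 4 × 449 = 1796
  Σ(formed) = 8364 kJ
ΔH = Σ(broken) − Σ(formed) = 5792 − 8364 = −2572 kJ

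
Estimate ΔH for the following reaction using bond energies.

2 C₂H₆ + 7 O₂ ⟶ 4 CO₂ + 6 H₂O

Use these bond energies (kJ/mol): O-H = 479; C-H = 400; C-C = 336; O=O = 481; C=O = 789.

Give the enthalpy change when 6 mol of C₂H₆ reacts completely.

ΔH = −9663 kJ

Bonds broken (reactants):
  C-C: 2 × 336 = 672
  C-H: 12 × 400 = 4800
  O=O: 7 × 481 = 3367
  Σ(broken) = 8839 kJ
Bonds formed (products):
  C=O: 8 × 789 = 6312
  O-H: 12 × 479 = 5748
  Σ(formed) = 12060 kJ
ΔH = Σ(broken) − Σ(formed) = 8839 − 12060 = −3221 kJ
For 3× the reaction as written: 3 × (−3221) = −9663 kJ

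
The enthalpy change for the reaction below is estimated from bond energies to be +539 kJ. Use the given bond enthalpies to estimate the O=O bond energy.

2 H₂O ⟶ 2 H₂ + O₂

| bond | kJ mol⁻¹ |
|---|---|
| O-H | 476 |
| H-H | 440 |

Let D be the O=O bond energy.
Σ(broken) = 4×476 = 1904
Σ(formed) = 2×440 + 1×D = 880 + D
ΔH = Σ(broken) − Σ(formed) = (1904) − (880 + D) = +1024 − D
Setting this equal to +539 kJ gives D = 485 kJ/mol.

D(O=O) ≈ 485 kJ/mol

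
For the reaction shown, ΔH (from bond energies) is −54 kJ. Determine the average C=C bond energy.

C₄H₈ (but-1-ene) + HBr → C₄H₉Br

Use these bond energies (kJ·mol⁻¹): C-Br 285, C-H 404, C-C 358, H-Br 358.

Let D be the C=C bond energy.
Σ(broken) = 2×358 + 8×404 + 1×D + 1×358 = 4306 + D
Σ(formed) = 1×285 + 3×358 + 9×404 = 4995
ΔH = Σ(broken) − Σ(formed) = (4306 + D) − (4995) = −689 + D
Setting this equal to −54 kJ gives D = 635 kJ/mol.

D(C=C) ≈ 635 kJ/mol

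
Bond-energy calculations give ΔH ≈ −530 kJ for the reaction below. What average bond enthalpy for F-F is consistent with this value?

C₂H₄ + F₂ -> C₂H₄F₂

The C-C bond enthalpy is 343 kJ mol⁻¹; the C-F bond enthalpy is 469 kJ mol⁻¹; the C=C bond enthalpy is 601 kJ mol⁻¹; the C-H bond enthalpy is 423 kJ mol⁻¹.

D(F-F) ≈ 150 kJ/mol

Let D be the F-F bond energy.
Σ(broken) = 4×423 + 1×601 + 1×D = 2293 + D
Σ(formed) = 1×343 + 2×469 + 4×423 = 2973
ΔH = Σ(broken) − Σ(formed) = (2293 + D) − (2973) = −680 + D
Setting this equal to −530 kJ gives D = 150 kJ/mol.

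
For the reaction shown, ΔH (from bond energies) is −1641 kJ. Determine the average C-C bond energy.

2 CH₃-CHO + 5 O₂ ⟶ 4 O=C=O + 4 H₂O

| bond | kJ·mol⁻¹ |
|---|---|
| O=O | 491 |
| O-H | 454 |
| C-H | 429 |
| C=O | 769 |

Let D be the C-C bond energy.
Σ(broken) = 2×D + 8×429 + 2×769 + 5×491 = 7425 + 2D
Σ(formed) = 8×769 + 8×454 = 9784
ΔH = Σ(broken) − Σ(formed) = (7425 + 2D) − (9784) = −2359 + 2D
Setting this equal to −1641 kJ gives 2D = 718, so D = 359 kJ/mol.

D(C-C) ≈ 359 kJ/mol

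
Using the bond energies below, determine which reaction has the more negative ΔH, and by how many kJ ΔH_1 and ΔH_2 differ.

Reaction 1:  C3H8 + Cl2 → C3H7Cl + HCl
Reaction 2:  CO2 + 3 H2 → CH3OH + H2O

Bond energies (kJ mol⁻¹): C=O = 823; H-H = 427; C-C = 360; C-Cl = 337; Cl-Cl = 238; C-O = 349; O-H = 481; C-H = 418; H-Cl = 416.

Reaction 1:
  Bonds broken (reactants):
    C-C: 2 × 360 = 720
    C-H: 8 × 418 = 3344
    Cl-Cl: 1 × 238 = 238
    Σ(broken) = 4302 kJ
  Bonds formed (products):
    C-C: 2 × 360 = 720
    C-Cl: 1 × 337 = 337
    C-H: 7 × 418 = 2926
    H-Cl: 1 × 416 = 416
    Σ(formed) = 4399 kJ
  ΔH_1 = 4302 − 4399 = −97 kJ
Reaction 2:
  Bonds broken (reactants):
    C=O: 2 × 823 = 1646
    H-H: 3 × 427 = 1281
    Σ(broken) = 2927 kJ
  Bonds formed (products):
    C-H: 3 × 418 = 1254
    C-O: 1 × 349 = 349
    O-H: 3 × 481 = 1443
    Σ(formed) = 3046 kJ
  ΔH_2 = 2927 − 3046 = −119 kJ
ΔH_1 − ΔH_2 = +22 kJ, so reaction 2 has the more negative ΔH; |ΔH_1 − ΔH_2| = 22 kJ.

Reaction 2, by 22 kJ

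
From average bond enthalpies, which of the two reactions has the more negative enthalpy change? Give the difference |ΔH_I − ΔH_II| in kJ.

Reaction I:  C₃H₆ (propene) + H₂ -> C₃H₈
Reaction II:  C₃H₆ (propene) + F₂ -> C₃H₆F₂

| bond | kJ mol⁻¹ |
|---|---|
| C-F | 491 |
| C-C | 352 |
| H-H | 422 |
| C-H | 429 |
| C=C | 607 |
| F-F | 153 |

Reaction I:
  Bonds broken (reactants):
    C-C: 1 × 352 = 352
    C-H: 6 × 429 = 2574
    C=C: 1 × 607 = 607
    H-H: 1 × 422 = 422
    Σ(broken) = 3955 kJ
  Bonds formed (products):
    C-C: 2 × 352 = 704
    C-H: 8 × 429 = 3432
    Σ(formed) = 4136 kJ
  ΔH_I = 3955 − 4136 = −181 kJ
Reaction II:
  Bonds broken (reactants):
    C-C: 1 × 352 = 352
    C-H: 6 × 429 = 2574
    C=C: 1 × 607 = 607
    F-F: 1 × 153 = 153
    Σ(broken) = 3686 kJ
  Bonds formed (products):
    C-C: 2 × 352 = 704
    C-F: 2 × 491 = 982
    C-H: 6 × 429 = 2574
    Σ(formed) = 4260 kJ
  ΔH_II = 3686 − 4260 = −574 kJ
ΔH_I − ΔH_II = +393 kJ, so reaction II has the more negative ΔH; |ΔH_I − ΔH_II| = 393 kJ.

Reaction II, by 393 kJ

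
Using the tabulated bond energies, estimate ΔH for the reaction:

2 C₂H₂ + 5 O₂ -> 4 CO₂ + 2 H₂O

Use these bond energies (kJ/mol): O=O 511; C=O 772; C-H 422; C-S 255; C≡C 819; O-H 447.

ΔH ≈ −2083 kJ

Bonds broken (reactants):
  C≡C: 2 × 819 = 1638
  C-H: 4 × 422 = 1688
  O=O: 5 × 511 = 2555
  Σ(broken) = 5881 kJ
Bonds formed (products):
  C=O: 8 × 772 = 6176
  O-H: 4 × 447 = 1788
  Σ(formed) = 7964 kJ
ΔH = Σ(broken) − Σ(formed) = 5881 − 7964 = −2083 kJ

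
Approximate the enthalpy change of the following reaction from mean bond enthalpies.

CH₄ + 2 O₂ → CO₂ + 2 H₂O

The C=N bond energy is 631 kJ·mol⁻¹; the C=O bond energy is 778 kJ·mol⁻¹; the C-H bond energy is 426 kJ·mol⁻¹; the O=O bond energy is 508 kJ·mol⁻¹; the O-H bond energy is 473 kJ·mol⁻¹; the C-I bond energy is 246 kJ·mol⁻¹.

Bonds broken (reactants):
  C-H: 4 × 426 = 1704
  O=O: 2 × 508 = 1016
  Σ(broken) = 2720 kJ
Bonds formed (products):
  C=O: 2 × 778 = 1556
  O-H: 4 × 473 = 1892
  Σ(formed) = 3448 kJ
ΔH = Σ(broken) − Σ(formed) = 2720 − 3448 = −728 kJ

ΔH ≈ −728 kJ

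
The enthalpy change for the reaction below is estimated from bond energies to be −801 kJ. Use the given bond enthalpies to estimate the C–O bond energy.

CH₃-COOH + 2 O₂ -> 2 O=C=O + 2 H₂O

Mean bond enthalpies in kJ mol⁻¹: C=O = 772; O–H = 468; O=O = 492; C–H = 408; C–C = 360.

Let D be the C–O bond energy.
Σ(broken) = 1×360 + 3×408 + 1×D + 1×772 + 1×468 + 2×492 = 3808 + D
Σ(formed) = 4×772 + 4×468 = 4960
ΔH = Σ(broken) − Σ(formed) = (3808 + D) − (4960) = −1152 + D
Setting this equal to −801 kJ gives D = 351 kJ/mol.

D(C–O) ≈ 351 kJ/mol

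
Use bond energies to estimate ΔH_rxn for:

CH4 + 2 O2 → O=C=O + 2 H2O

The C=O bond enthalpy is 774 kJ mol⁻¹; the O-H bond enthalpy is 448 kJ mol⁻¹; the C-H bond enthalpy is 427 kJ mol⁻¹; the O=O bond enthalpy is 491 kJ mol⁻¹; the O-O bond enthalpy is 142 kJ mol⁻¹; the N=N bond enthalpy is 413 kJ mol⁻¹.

Bonds broken (reactants):
  C-H: 4 × 427 = 1708
  O=O: 2 × 491 = 982
  Σ(broken) = 2690 kJ
Bonds formed (products):
  C=O: 2 × 774 = 1548
  O-H: 4 × 448 = 1792
  Σ(formed) = 3340 kJ
ΔH = Σ(broken) − Σ(formed) = 2690 − 3340 = −650 kJ

ΔH ≈ −650 kJ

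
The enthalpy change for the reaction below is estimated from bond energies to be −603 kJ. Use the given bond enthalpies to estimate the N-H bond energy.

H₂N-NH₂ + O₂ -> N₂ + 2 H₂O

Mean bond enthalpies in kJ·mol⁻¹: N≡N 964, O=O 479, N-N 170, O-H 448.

D(N-H) ≈ 376 kJ/mol

Let D be the N-H bond energy.
Σ(broken) = 4×D + 1×170 + 1×479 = 649 + 4D
Σ(formed) = 1×964 + 4×448 = 2756
ΔH = Σ(broken) − Σ(formed) = (649 + 4D) − (2756) = −2107 + 4D
Setting this equal to −603 kJ gives 4D = 1504, so D = 376 kJ/mol.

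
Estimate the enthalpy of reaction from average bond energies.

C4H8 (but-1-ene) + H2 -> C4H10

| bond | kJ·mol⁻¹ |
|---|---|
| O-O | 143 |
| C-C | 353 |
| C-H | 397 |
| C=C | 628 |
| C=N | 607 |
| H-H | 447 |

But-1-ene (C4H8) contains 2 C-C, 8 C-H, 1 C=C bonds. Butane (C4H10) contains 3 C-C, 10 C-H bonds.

Bonds broken (reactants):
  C-C: 2 × 353 = 706
  C-H: 8 × 397 = 3176
  C=C: 1 × 628 = 628
  H-H: 1 × 447 = 447
  Σ(broken) = 4957 kJ
Bonds formed (products):
  C-C: 3 × 353 = 1059
  C-H: 10 × 397 = 3970
  Σ(formed) = 5029 kJ
ΔH = Σ(broken) − Σ(formed) = 4957 − 5029 = −72 kJ

ΔH ≈ −72 kJ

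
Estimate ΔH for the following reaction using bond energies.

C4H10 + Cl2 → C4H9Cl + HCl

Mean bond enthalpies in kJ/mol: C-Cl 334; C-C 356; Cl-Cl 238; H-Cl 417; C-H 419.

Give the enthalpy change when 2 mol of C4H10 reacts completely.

ΔH = −188 kJ

Bonds broken (reactants):
  C-C: 3 × 356 = 1068
  C-H: 10 × 419 = 4190
  Cl-Cl: 1 × 238 = 238
  Σ(broken) = 5496 kJ
Bonds formed (products):
  C-C: 3 × 356 = 1068
  C-Cl: 1 × 334 = 334
  C-H: 9 × 419 = 3771
  H-Cl: 1 × 417 = 417
  Σ(formed) = 5590 kJ
ΔH = Σ(broken) − Σ(formed) = 5496 − 5590 = −94 kJ
For 2× the reaction as written: 2 × (−94) = −188 kJ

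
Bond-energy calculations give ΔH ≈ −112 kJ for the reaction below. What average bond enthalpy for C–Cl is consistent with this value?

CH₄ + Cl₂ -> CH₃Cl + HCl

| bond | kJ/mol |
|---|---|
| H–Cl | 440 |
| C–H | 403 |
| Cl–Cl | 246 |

Let D be the C–Cl bond energy.
Σ(broken) = 4×403 + 1×246 = 1858
Σ(formed) = 1×D + 3×403 + 1×440 = 1649 + D
ΔH = Σ(broken) − Σ(formed) = (1858) − (1649 + D) = +209 − D
Setting this equal to −112 kJ gives D = 321 kJ/mol.

D(C–Cl) ≈ 321 kJ/mol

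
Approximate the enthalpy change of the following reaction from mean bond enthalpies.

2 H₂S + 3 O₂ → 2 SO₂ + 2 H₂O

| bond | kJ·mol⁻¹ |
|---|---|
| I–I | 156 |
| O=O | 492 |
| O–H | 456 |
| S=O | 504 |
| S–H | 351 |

Bonds broken (reactants):
  O=O: 3 × 492 = 1476
  S–H: 4 × 351 = 1404
  Σ(broken) = 2880 kJ
Bonds formed (products):
  O–H: 4 × 456 = 1824
  S=O: 4 × 504 = 2016
  Σ(formed) = 3840 kJ
ΔH = Σ(broken) − Σ(formed) = 2880 − 3840 = −960 kJ

ΔH ≈ −960 kJ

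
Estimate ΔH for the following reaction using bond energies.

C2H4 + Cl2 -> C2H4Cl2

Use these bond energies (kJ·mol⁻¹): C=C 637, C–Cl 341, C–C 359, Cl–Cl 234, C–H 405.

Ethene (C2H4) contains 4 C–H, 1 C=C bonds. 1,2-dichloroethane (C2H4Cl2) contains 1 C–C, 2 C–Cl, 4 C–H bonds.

ΔH ≈ −170 kJ

Bonds broken (reactants):
  C–H: 4 × 405 = 1620
  C=C: 1 × 637 = 637
  Cl–Cl: 1 × 234 = 234
  Σ(broken) = 2491 kJ
Bonds formed (products):
  C–C: 1 × 359 = 359
  C–Cl: 2 × 341 = 682
  C–H: 4 × 405 = 1620
  Σ(formed) = 2661 kJ
ΔH = Σ(broken) − Σ(formed) = 2491 − 2661 = −170 kJ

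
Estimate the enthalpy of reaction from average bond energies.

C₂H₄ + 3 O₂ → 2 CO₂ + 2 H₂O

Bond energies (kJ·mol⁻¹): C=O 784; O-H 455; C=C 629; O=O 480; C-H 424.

ΔH ≈ −1191 kJ

Bonds broken (reactants):
  C-H: 4 × 424 = 1696
  C=C: 1 × 629 = 629
  O=O: 3 × 480 = 1440
  Σ(broken) = 3765 kJ
Bonds formed (products):
  C=O: 4 × 784 = 3136
  O-H: 4 × 455 = 1820
  Σ(formed) = 4956 kJ
ΔH = Σ(broken) − Σ(formed) = 3765 − 4956 = −1191 kJ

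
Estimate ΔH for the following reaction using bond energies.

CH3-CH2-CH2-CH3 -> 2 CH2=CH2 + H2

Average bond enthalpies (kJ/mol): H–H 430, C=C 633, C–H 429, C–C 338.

ΔH ≈ +176 kJ

Bonds broken (reactants):
  C–C: 3 × 338 = 1014
  C–H: 10 × 429 = 4290
  Σ(broken) = 5304 kJ
Bonds formed (products):
  C–H: 8 × 429 = 3432
  C=C: 2 × 633 = 1266
  H–H: 1 × 430 = 430
  Σ(formed) = 5128 kJ
ΔH = Σ(broken) − Σ(formed) = 5304 − 5128 = +176 kJ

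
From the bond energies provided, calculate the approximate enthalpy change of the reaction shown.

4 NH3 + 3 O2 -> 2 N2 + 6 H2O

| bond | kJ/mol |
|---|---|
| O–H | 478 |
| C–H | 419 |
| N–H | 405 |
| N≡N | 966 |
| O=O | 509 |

Bonds broken (reactants):
  N–H: 12 × 405 = 4860
  O=O: 3 × 509 = 1527
  Σ(broken) = 6387 kJ
Bonds formed (products):
  N≡N: 2 × 966 = 1932
  O–H: 12 × 478 = 5736
  Σ(formed) = 7668 kJ
ΔH = Σ(broken) − Σ(formed) = 6387 − 7668 = −1281 kJ

ΔH ≈ −1281 kJ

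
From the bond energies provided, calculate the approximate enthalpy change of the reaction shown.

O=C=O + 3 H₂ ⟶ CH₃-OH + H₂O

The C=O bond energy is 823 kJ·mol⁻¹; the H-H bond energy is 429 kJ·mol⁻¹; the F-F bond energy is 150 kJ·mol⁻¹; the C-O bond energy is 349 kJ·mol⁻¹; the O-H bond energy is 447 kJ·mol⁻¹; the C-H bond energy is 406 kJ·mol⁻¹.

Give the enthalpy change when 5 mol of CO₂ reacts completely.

ΔH = +125 kJ

Bonds broken (reactants):
  C=O: 2 × 823 = 1646
  H-H: 3 × 429 = 1287
  Σ(broken) = 2933 kJ
Bonds formed (products):
  C-H: 3 × 406 = 1218
  C-O: 1 × 349 = 349
  O-H: 3 × 447 = 1341
  Σ(formed) = 2908 kJ
ΔH = Σ(broken) − Σ(formed) = 2933 − 2908 = +25 kJ
For 5× the reaction as written: 5 × (+25) = +125 kJ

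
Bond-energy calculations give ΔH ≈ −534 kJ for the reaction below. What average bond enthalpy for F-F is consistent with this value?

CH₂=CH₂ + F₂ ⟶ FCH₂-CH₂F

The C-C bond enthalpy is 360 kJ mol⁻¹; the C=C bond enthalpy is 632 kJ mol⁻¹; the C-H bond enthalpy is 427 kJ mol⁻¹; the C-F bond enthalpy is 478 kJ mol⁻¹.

D(F-F) ≈ 150 kJ/mol

Let D be the F-F bond energy.
Σ(broken) = 4×427 + 1×632 + 1×D = 2340 + D
Σ(formed) = 1×360 + 2×478 + 4×427 = 3024
ΔH = Σ(broken) − Σ(formed) = (2340 + D) − (3024) = −684 + D
Setting this equal to −534 kJ gives D = 150 kJ/mol.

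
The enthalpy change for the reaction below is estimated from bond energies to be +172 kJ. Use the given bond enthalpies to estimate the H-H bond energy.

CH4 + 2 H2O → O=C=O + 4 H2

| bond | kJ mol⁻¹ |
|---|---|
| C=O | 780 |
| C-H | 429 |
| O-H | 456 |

D(H-H) ≈ 452 kJ/mol

Let D be the H-H bond energy.
Σ(broken) = 4×429 + 4×456 = 3540
Σ(formed) = 2×780 + 4×D = 1560 + 4D
ΔH = Σ(broken) − Σ(formed) = (3540) − (1560 + 4D) = +1980 − 4D
Setting this equal to +172 kJ gives 4D = 1808, so D = 452 kJ/mol.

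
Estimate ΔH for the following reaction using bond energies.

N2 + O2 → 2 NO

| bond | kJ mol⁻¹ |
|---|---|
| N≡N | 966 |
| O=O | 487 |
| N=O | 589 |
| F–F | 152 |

Bonds broken (reactants):
  N≡N: 1 × 966 = 966
  O=O: 1 × 487 = 487
  Σ(broken) = 1453 kJ
Bonds formed (products):
  N=O: 2 × 589 = 1178
  Σ(formed) = 1178 kJ
ΔH = Σ(broken) − Σ(formed) = 1453 − 1178 = +275 kJ

ΔH ≈ +275 kJ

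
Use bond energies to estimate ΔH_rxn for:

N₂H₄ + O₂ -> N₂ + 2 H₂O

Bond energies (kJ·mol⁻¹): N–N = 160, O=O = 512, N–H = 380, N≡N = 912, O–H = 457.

Bonds broken (reactants):
  N–H: 4 × 380 = 1520
  N–N: 1 × 160 = 160
  O=O: 1 × 512 = 512
  Σ(broken) = 2192 kJ
Bonds formed (products):
  N≡N: 1 × 912 = 912
  O–H: 4 × 457 = 1828
  Σ(formed) = 2740 kJ
ΔH = Σ(broken) − Σ(formed) = 2192 − 2740 = −548 kJ

ΔH ≈ −548 kJ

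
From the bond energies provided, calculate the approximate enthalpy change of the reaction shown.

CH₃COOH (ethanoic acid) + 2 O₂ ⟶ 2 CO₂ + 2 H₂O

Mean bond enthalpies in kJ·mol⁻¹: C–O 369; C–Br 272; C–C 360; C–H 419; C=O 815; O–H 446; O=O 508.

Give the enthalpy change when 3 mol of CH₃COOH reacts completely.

ΔH = −2343 kJ

Bonds broken (reactants):
  C–C: 1 × 360 = 360
  C–H: 3 × 419 = 1257
  C–O: 1 × 369 = 369
  C=O: 1 × 815 = 815
  O–H: 1 × 446 = 446
  O=O: 2 × 508 = 1016
  Σ(broken) = 4263 kJ
Bonds formed (products):
  C=O: 4 × 815 = 3260
  O–H: 4 × 446 = 1784
  Σ(formed) = 5044 kJ
ΔH = Σ(broken) − Σ(formed) = 4263 − 5044 = −781 kJ
For 3× the reaction as written: 3 × (−781) = −2343 kJ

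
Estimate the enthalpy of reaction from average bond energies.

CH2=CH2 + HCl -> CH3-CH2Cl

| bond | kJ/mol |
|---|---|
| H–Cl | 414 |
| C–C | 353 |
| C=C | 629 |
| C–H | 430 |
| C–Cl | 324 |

Bonds broken (reactants):
  C–H: 4 × 430 = 1720
  C=C: 1 × 629 = 629
  H–Cl: 1 × 414 = 414
  Σ(broken) = 2763 kJ
Bonds formed (products):
  C–C: 1 × 353 = 353
  C–Cl: 1 × 324 = 324
  C–H: 5 × 430 = 2150
  Σ(formed) = 2827 kJ
ΔH = Σ(broken) − Σ(formed) = 2763 − 2827 = −64 kJ

ΔH ≈ −64 kJ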